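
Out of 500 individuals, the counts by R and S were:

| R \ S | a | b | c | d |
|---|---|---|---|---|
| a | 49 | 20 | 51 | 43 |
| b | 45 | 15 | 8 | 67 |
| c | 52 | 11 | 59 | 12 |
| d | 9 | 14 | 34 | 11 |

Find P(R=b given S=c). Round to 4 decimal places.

Total with S=c: 51 + 8 + 59 + 34 = 152.
P(R=b | S=c) = 8/152 = 0.0526.

0.0526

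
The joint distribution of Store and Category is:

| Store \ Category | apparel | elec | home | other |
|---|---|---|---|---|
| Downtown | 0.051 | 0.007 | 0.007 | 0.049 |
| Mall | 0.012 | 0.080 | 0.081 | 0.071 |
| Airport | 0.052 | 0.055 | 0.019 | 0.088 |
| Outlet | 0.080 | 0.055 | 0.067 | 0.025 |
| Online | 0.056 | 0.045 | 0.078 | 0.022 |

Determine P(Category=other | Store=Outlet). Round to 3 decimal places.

P(Store=Outlet) = 0.080 + 0.055 + 0.067 + 0.025 = 0.227.
P(Category=other | Store=Outlet) = 0.025/0.227 = 0.110.

0.110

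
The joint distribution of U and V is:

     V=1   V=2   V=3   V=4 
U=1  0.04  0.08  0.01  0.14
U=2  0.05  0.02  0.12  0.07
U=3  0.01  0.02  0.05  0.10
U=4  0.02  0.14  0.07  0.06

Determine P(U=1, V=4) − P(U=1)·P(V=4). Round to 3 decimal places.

P(U=1) = 0.04 + 0.08 + 0.01 + 0.14 = 0.27.
P(V=4) = 0.14 + 0.07 + 0.10 + 0.06 = 0.37.
P(U=1, V=4) − P(U=1)P(V=4) = 0.14 − 0.27×0.37 = 0.040.

0.040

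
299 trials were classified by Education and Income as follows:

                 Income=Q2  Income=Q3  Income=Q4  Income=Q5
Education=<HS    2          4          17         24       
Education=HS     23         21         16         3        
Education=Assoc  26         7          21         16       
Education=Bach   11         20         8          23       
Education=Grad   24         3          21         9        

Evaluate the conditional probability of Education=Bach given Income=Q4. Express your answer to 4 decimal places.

Total with Income=Q4: 17 + 16 + 21 + 8 + 21 = 83.
P(Education=Bach | Income=Q4) = 8/83 = 0.0964.

0.0964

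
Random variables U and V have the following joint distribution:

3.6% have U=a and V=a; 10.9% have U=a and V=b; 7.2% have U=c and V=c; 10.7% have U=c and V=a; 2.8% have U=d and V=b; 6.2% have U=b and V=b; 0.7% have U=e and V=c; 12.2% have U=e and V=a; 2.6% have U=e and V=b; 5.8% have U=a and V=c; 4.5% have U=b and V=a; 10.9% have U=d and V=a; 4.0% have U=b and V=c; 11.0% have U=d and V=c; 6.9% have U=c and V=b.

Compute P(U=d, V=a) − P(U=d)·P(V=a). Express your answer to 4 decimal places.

P(U=d) = 0.109 + 0.028 + 0.110 = 0.247.
P(V=a) = 0.036 + 0.045 + 0.107 + 0.109 + 0.122 = 0.419.
P(U=d, V=a) − P(U=d)P(V=a) = 0.109 − 0.247×0.419 = 0.0055.

0.0055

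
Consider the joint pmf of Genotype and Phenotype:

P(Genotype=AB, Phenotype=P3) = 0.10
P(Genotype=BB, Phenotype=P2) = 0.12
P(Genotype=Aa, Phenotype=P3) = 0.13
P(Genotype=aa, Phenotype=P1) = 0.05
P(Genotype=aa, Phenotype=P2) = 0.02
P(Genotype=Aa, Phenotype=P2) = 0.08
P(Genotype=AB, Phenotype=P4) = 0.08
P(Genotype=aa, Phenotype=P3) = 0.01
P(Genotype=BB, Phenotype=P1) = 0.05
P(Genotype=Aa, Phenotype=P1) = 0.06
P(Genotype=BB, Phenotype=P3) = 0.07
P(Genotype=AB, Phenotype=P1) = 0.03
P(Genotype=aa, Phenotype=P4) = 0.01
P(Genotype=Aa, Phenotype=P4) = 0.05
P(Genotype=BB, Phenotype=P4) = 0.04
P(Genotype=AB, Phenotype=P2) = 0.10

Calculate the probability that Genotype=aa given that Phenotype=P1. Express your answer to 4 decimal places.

0.2632

P(Phenotype=P1) = 0.06 + 0.05 + 0.03 + 0.05 = 0.19.
P(Genotype=aa | Phenotype=P1) = 0.05/0.19 = 0.2632.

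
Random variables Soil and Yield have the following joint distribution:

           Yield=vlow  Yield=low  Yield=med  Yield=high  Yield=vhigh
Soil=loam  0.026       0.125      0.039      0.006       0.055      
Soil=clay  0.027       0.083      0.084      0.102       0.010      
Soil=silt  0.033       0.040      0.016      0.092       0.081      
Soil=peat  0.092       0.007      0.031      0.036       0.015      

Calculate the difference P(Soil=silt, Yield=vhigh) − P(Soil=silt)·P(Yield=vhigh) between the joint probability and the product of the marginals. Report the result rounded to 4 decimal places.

P(Soil=silt) = 0.033 + 0.040 + 0.016 + 0.092 + 0.081 = 0.262.
P(Yield=vhigh) = 0.055 + 0.010 + 0.081 + 0.015 = 0.161.
P(Soil=silt, Yield=vhigh) − P(Soil=silt)P(Yield=vhigh) = 0.081 − 0.262×0.161 = 0.0388.

0.0388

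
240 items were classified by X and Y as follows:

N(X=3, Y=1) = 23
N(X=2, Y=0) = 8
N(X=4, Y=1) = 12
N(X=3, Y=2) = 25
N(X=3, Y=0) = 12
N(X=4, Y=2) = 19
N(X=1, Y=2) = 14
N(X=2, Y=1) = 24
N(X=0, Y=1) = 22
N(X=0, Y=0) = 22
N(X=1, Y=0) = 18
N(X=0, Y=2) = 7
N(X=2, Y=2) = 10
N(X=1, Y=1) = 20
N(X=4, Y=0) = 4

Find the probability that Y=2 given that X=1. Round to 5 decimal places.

0.26923

Total with X=1: 18 + 20 + 14 = 52.
P(Y=2 | X=1) = 14/52 = 0.26923.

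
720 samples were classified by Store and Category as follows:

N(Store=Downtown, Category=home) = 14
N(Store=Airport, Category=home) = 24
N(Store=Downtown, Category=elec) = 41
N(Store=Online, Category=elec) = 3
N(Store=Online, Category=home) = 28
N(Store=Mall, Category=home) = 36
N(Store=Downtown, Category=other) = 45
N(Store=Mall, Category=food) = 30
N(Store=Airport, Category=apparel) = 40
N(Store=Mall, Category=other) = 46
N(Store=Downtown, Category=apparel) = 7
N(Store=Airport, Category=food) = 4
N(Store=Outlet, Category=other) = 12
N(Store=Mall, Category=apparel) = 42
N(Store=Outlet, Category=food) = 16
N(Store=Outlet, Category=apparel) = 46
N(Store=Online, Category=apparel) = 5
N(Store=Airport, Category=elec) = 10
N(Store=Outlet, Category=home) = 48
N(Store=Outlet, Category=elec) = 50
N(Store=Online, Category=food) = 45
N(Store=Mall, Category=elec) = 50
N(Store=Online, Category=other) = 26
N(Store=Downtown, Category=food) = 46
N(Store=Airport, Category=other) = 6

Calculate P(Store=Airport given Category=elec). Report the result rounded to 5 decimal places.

0.06494

Total with Category=elec: 41 + 50 + 10 + 50 + 3 = 154.
P(Store=Airport | Category=elec) = 10/154 = 0.06494.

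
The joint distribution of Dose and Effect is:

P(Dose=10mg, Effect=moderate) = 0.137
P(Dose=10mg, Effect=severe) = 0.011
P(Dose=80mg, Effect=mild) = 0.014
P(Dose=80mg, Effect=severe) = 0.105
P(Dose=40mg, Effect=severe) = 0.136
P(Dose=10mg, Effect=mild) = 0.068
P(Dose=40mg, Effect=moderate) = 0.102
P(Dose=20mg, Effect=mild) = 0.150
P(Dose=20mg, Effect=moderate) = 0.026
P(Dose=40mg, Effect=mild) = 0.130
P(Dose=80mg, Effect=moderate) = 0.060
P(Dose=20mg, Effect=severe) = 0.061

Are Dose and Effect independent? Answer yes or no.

no

P(Dose=10mg) = 0.216 and P(Effect=moderate) = 0.325, so their product is 0.07020, but P(Dose=10mg, Effect=moderate) = 0.137. Since these differ, Dose and Effect are not independent.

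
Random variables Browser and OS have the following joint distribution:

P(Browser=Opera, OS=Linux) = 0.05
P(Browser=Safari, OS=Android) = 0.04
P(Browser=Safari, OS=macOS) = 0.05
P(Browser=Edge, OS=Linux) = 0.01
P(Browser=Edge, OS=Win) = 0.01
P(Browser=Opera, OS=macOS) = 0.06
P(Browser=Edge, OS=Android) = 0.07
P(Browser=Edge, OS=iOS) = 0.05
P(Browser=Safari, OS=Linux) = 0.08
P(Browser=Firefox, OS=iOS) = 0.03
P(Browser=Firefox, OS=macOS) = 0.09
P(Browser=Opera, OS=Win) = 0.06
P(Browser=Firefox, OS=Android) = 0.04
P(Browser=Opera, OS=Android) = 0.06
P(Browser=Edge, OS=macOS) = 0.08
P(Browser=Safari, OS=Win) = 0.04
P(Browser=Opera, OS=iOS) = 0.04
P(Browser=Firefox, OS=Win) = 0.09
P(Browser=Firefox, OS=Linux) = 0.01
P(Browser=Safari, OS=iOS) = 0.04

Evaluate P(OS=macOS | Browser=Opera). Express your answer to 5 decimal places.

0.22222

P(Browser=Opera) = 0.06 + 0.06 + 0.05 + 0.04 + 0.06 = 0.27.
P(OS=macOS | Browser=Opera) = 0.06/0.27 = 0.22222.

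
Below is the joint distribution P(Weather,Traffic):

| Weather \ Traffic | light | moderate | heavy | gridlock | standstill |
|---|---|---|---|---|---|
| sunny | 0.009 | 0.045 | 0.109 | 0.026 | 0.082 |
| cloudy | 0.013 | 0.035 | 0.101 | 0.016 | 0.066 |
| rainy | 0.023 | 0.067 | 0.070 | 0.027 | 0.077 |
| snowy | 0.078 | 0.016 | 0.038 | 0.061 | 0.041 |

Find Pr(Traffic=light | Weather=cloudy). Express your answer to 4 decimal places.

P(Weather=cloudy) = 0.013 + 0.035 + 0.101 + 0.016 + 0.066 = 0.231.
P(Traffic=light | Weather=cloudy) = 0.013/0.231 = 0.0563.

0.0563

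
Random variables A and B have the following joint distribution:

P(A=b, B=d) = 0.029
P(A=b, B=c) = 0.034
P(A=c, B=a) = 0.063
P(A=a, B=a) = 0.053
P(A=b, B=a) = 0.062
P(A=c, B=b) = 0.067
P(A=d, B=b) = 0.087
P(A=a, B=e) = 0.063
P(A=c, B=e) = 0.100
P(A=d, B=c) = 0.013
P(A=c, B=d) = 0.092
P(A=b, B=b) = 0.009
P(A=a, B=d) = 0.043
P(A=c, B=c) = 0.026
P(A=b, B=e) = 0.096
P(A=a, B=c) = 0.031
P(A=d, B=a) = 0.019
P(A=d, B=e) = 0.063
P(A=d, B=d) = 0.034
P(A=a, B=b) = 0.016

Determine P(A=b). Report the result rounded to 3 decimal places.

P(A=b) = 0.062 + 0.009 + 0.034 + 0.029 + 0.096 = 0.230.

0.230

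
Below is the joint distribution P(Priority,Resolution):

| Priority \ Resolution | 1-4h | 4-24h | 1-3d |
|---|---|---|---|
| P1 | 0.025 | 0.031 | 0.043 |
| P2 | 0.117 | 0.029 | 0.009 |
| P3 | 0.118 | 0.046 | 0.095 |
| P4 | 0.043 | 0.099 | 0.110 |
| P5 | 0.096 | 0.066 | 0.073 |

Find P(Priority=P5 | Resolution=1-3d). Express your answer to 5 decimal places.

0.22121

P(Resolution=1-3d) = 0.043 + 0.009 + 0.095 + 0.110 + 0.073 = 0.330.
P(Priority=P5 | Resolution=1-3d) = 0.073/0.330 = 0.22121.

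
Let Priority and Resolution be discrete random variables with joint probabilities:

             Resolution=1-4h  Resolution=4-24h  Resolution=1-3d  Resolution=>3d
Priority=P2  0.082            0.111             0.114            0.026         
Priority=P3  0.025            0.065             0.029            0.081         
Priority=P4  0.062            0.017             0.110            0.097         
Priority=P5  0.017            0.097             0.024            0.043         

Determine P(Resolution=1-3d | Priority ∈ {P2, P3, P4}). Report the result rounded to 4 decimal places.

P(Priority=P2) = 0.082 + 0.111 + 0.114 + 0.026 = 0.333.
P(Priority=P3) = 0.025 + 0.065 + 0.029 + 0.081 = 0.200.
P(Priority=P4) = 0.062 + 0.017 + 0.110 + 0.097 = 0.286.
P(Priority ∈ {P2, P3, P4}) = 0.333 + 0.200 + 0.286 = 0.819; P(Resolution=1-3d, Priority ∈ {P2, P3, P4}) = 0.114 + 0.029 + 0.110 = 0.253.
P(Resolution=1-3d | Priority ∈ {P2, P3, P4}) = 0.253/0.819 = 0.3089.

0.3089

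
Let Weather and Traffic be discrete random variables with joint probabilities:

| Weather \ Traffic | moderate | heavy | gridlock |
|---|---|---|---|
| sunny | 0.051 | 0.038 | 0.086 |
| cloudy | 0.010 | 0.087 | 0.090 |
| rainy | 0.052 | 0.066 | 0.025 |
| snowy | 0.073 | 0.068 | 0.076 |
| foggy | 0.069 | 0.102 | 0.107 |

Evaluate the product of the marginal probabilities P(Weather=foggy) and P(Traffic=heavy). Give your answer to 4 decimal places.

0.1004

P(Weather=foggy) = 0.069 + 0.102 + 0.107 = 0.278.
P(Traffic=heavy) = 0.038 + 0.087 + 0.066 + 0.068 + 0.102 = 0.361.
Product: 0.278 × 0.361 = 0.1004.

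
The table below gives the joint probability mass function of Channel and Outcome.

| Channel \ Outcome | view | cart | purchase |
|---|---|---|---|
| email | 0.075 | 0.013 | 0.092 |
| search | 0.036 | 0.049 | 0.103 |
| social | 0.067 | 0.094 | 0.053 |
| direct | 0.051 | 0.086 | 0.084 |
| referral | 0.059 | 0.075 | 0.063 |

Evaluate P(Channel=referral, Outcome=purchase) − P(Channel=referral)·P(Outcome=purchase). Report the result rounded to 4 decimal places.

-0.0148

P(Channel=referral) = 0.059 + 0.075 + 0.063 = 0.197.
P(Outcome=purchase) = 0.092 + 0.103 + 0.053 + 0.084 + 0.063 = 0.395.
P(Channel=referral, Outcome=purchase) − P(Channel=referral)P(Outcome=purchase) = 0.063 − 0.197×0.395 = -0.0148.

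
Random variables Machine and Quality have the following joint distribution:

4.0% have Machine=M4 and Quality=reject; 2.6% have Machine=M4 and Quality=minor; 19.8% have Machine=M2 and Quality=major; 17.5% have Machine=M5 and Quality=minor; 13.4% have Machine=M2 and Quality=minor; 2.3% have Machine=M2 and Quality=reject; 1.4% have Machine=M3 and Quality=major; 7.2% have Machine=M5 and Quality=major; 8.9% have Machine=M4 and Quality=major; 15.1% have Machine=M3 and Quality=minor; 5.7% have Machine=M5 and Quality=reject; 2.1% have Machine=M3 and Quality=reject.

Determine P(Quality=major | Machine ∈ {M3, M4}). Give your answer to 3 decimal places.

0.302

P(Machine=M3) = 0.151 + 0.014 + 0.021 = 0.186.
P(Machine=M4) = 0.026 + 0.089 + 0.040 = 0.155.
P(Machine ∈ {M3, M4}) = 0.186 + 0.155 = 0.341; P(Quality=major, Machine ∈ {M3, M4}) = 0.014 + 0.089 = 0.103.
P(Quality=major | Machine ∈ {M3, M4}) = 0.103/0.341 = 0.302.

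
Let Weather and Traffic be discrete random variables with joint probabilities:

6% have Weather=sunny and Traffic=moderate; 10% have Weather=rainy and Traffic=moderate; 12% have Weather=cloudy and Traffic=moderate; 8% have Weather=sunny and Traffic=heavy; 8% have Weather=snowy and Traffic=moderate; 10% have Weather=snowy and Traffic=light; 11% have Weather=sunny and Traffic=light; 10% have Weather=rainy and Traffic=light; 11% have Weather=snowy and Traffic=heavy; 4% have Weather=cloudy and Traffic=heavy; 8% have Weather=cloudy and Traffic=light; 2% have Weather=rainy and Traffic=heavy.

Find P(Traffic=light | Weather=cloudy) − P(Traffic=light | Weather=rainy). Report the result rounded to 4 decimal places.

-0.1212

P(Weather=cloudy) = 0.08 + 0.12 + 0.04 = 0.24; P(Traffic=light | Weather=cloudy) = 0.08/0.24 = 0.33333.
P(Weather=rainy) = 0.10 + 0.10 + 0.02 = 0.22; P(Traffic=light | Weather=rainy) = 0.10/0.22 = 0.45455.
Difference = -0.1212.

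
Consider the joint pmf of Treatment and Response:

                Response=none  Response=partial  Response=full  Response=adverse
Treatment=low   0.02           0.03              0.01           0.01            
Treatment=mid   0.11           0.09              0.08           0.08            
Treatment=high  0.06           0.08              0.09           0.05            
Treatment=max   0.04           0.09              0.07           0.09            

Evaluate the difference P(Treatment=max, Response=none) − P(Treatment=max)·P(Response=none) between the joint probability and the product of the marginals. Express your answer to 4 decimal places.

-0.0267

P(Treatment=max) = 0.04 + 0.09 + 0.07 + 0.09 = 0.29.
P(Response=none) = 0.02 + 0.11 + 0.06 + 0.04 = 0.23.
P(Treatment=max, Response=none) − P(Treatment=max)P(Response=none) = 0.04 − 0.29×0.23 = -0.0267.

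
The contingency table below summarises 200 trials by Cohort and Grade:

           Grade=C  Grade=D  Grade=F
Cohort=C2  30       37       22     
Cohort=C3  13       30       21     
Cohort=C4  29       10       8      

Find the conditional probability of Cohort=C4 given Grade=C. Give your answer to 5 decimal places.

Total with Grade=C: 30 + 13 + 29 = 72.
P(Cohort=C4 | Grade=C) = 29/72 = 0.40278.

0.40278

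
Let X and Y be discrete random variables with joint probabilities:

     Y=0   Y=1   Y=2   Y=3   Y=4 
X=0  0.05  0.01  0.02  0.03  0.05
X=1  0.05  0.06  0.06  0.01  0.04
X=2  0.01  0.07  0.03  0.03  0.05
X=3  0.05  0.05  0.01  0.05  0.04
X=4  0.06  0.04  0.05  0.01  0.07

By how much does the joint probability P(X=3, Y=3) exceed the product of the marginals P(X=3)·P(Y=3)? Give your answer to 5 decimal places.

0.02400

P(X=3) = 0.05 + 0.05 + 0.01 + 0.05 + 0.04 = 0.20.
P(Y=3) = 0.03 + 0.01 + 0.03 + 0.05 + 0.01 = 0.13.
P(X=3, Y=3) − P(X=3)P(Y=3) = 0.05 − 0.20×0.13 = 0.02400.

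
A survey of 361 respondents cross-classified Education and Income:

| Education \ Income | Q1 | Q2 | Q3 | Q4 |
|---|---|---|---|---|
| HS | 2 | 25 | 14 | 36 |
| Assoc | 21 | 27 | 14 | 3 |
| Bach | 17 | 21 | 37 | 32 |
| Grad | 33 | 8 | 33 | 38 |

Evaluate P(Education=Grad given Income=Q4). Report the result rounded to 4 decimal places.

Total with Income=Q4: 36 + 3 + 32 + 38 = 109.
P(Education=Grad | Income=Q4) = 38/109 = 0.3486.

0.3486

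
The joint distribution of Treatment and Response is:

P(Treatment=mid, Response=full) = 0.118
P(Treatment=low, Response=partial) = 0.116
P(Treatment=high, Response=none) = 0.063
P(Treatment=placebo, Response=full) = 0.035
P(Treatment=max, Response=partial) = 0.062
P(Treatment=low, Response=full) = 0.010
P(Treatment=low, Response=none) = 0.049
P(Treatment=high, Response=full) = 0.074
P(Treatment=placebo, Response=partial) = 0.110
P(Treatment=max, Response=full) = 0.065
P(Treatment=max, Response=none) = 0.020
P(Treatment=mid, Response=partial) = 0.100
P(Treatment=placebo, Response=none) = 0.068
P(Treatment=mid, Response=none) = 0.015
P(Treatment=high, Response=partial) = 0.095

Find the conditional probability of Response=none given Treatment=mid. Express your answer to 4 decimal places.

0.0644

P(Treatment=mid) = 0.015 + 0.100 + 0.118 = 0.233.
P(Response=none | Treatment=mid) = 0.015/0.233 = 0.0644.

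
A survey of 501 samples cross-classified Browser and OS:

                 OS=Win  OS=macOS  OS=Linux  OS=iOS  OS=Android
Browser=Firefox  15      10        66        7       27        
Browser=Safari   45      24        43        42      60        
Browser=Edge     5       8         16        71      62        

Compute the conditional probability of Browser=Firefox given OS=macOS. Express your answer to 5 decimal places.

Total with OS=macOS: 10 + 24 + 8 = 42.
P(Browser=Firefox | OS=macOS) = 10/42 = 0.23810.

0.23810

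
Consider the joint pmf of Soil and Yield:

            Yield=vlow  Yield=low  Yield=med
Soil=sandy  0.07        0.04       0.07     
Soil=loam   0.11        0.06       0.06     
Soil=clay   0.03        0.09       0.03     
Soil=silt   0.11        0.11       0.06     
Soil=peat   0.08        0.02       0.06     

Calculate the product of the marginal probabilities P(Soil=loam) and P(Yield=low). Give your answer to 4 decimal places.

P(Soil=loam) = 0.11 + 0.06 + 0.06 = 0.23.
P(Yield=low) = 0.04 + 0.06 + 0.09 + 0.11 + 0.02 = 0.32.
Product: 0.23 × 0.32 = 0.0736.

0.0736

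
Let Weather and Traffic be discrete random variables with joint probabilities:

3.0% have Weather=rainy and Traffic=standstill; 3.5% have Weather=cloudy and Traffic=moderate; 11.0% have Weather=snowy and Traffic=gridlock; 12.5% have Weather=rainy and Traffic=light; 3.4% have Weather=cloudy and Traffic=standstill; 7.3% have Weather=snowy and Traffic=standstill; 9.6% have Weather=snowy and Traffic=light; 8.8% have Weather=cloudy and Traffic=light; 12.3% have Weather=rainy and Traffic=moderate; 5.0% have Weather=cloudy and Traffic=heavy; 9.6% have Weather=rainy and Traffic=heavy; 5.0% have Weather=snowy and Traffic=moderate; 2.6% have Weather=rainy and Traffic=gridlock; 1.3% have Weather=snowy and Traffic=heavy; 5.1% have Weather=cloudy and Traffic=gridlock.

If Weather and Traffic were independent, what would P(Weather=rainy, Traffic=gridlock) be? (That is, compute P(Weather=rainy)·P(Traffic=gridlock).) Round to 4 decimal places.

P(Weather=rainy) = 0.125 + 0.123 + 0.096 + 0.026 + 0.030 = 0.400.
P(Traffic=gridlock) = 0.051 + 0.026 + 0.110 = 0.187.
Product: 0.400 × 0.187 = 0.0748.

0.0748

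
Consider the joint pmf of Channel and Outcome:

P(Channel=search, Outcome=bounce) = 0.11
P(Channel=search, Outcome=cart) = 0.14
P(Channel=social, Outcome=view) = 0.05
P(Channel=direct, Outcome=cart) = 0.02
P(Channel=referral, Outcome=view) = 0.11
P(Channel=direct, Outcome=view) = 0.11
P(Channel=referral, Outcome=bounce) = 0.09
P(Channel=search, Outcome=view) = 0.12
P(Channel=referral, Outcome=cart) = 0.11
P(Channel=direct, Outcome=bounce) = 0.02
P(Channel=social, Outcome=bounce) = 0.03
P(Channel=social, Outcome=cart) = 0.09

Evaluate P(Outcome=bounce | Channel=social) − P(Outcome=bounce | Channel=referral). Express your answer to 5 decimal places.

P(Channel=social) = 0.03 + 0.05 + 0.09 = 0.17; P(Outcome=bounce | Channel=social) = 0.03/0.17 = 0.176471.
P(Channel=referral) = 0.09 + 0.11 + 0.11 = 0.31; P(Outcome=bounce | Channel=referral) = 0.09/0.31 = 0.290323.
Difference = -0.11385.

-0.11385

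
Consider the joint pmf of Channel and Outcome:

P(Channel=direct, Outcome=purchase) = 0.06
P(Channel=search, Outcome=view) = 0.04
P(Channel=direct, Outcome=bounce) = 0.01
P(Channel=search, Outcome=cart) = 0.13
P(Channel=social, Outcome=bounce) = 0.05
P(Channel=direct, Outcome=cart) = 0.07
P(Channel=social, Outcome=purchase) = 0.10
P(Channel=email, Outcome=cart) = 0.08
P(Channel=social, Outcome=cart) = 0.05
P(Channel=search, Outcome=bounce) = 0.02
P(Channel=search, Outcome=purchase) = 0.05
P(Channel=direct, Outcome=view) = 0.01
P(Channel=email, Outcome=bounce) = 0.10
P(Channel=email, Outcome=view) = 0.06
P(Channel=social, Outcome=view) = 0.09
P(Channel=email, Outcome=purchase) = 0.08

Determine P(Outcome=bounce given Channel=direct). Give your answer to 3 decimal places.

P(Channel=direct) = 0.01 + 0.01 + 0.07 + 0.06 = 0.15.
P(Outcome=bounce | Channel=direct) = 0.01/0.15 = 0.067.

0.067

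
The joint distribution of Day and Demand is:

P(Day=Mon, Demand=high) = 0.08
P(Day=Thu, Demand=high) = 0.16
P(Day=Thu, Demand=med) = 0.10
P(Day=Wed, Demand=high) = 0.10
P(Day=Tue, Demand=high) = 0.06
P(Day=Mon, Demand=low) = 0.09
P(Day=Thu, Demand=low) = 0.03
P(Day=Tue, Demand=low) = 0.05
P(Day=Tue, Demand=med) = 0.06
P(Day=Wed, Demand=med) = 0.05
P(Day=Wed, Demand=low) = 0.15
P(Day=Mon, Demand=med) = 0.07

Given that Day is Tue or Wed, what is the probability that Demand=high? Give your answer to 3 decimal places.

P(Day=Tue) = 0.05 + 0.06 + 0.06 = 0.17.
P(Day=Wed) = 0.15 + 0.05 + 0.10 = 0.30.
P(Day ∈ {Tue, Wed}) = 0.17 + 0.30 = 0.47; P(Demand=high, Day ∈ {Tue, Wed}) = 0.06 + 0.10 = 0.16.
P(Demand=high | Day ∈ {Tue, Wed}) = 0.16/0.47 = 0.340.

0.340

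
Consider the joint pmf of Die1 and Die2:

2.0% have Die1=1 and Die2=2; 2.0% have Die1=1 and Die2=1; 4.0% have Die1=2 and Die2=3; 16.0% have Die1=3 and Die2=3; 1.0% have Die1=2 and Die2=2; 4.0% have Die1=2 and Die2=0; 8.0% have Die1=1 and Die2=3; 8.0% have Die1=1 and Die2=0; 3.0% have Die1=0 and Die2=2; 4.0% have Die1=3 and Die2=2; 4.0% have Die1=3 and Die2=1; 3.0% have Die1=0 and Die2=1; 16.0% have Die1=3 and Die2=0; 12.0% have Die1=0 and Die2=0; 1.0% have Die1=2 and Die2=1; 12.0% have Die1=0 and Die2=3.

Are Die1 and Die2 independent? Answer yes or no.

Every cell satisfies P(Die1,Die2) = P(Die1)·P(Die2). For instance P(Die1=3) = 0.400, P(Die2=2) = 0.100, and 0.400×0.100 = 0.040 matches the joint entry. So Die1 and Die2 are independent.

yes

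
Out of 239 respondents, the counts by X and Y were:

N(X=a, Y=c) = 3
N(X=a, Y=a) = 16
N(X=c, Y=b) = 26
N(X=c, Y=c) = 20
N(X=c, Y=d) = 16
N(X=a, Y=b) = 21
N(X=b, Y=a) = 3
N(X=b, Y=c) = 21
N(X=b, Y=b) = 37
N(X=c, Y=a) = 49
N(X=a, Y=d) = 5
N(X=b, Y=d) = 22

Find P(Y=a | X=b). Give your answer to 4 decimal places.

Total with X=b: 3 + 37 + 21 + 22 = 83.
P(Y=a | X=b) = 3/83 = 0.0361.

0.0361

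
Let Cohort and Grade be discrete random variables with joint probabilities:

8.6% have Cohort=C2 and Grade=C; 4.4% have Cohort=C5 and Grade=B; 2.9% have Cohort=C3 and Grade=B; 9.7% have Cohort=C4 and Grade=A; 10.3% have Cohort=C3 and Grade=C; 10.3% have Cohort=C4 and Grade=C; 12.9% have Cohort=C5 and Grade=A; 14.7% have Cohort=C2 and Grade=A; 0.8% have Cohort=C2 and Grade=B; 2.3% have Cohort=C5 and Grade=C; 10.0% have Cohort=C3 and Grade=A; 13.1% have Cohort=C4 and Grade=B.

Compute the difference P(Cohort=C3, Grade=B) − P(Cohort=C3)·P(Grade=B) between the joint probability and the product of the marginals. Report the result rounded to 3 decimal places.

-0.020

P(Cohort=C3) = 0.100 + 0.029 + 0.103 = 0.232.
P(Grade=B) = 0.008 + 0.029 + 0.131 + 0.044 = 0.212.
P(Cohort=C3, Grade=B) − P(Cohort=C3)P(Grade=B) = 0.029 − 0.232×0.212 = -0.020.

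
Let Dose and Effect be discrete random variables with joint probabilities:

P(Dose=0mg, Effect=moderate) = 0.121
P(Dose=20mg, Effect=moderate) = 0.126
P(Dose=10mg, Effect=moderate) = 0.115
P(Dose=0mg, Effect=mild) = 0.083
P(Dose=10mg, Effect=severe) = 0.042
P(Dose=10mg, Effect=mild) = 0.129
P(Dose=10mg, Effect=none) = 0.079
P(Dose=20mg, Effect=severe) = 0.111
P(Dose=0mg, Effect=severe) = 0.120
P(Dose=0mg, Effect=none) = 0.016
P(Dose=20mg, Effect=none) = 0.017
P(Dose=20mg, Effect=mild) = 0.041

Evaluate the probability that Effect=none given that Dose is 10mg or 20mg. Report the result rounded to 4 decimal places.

0.1455

P(Dose=10mg) = 0.079 + 0.129 + 0.115 + 0.042 = 0.365.
P(Dose=20mg) = 0.017 + 0.041 + 0.126 + 0.111 = 0.295.
P(Dose ∈ {10mg, 20mg}) = 0.365 + 0.295 = 0.660; P(Effect=none, Dose ∈ {10mg, 20mg}) = 0.079 + 0.017 = 0.096.
P(Effect=none | Dose ∈ {10mg, 20mg}) = 0.096/0.660 = 0.1455.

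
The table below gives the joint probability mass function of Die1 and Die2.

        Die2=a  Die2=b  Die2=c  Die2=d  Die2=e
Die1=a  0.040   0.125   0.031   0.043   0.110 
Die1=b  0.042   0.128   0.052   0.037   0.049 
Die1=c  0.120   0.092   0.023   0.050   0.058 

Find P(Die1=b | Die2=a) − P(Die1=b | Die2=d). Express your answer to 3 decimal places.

P(Die2=a) = 0.040 + 0.042 + 0.120 = 0.202; P(Die1=b | Die2=a) = 0.042/0.202 = 0.2079.
P(Die2=d) = 0.043 + 0.037 + 0.050 = 0.130; P(Die1=b | Die2=d) = 0.037/0.130 = 0.2846.
Difference = -0.077.

-0.077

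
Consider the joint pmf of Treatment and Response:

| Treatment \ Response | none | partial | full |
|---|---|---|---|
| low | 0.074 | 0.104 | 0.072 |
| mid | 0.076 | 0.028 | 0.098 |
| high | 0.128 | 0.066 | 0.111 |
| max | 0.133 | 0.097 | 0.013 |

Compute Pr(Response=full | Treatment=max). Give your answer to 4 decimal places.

P(Treatment=max) = 0.133 + 0.097 + 0.013 = 0.243.
P(Response=full | Treatment=max) = 0.013/0.243 = 0.0535.

0.0535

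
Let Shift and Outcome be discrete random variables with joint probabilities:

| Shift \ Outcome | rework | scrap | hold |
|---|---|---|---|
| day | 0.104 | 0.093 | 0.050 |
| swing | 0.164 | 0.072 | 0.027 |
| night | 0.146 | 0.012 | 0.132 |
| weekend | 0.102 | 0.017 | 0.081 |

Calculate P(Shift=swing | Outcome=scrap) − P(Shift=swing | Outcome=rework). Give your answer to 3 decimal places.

0.053

P(Outcome=scrap) = 0.093 + 0.072 + 0.012 + 0.017 = 0.194; P(Shift=swing | Outcome=scrap) = 0.072/0.194 = 0.3711.
P(Outcome=rework) = 0.104 + 0.164 + 0.146 + 0.102 = 0.516; P(Shift=swing | Outcome=rework) = 0.164/0.516 = 0.3178.
Difference = 0.053.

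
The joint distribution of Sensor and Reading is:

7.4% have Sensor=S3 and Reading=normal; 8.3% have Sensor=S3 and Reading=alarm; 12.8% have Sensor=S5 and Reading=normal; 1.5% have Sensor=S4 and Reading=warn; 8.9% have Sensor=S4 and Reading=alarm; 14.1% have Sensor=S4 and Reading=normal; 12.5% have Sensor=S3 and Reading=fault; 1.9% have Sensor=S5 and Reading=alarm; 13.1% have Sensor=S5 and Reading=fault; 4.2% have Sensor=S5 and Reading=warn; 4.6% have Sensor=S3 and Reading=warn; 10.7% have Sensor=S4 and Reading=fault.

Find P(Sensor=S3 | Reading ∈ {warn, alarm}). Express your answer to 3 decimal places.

0.439

P(Reading=warn) = 0.046 + 0.015 + 0.042 = 0.103.
P(Reading=alarm) = 0.083 + 0.089 + 0.019 = 0.191.
P(Reading ∈ {warn, alarm}) = 0.103 + 0.191 = 0.294; P(Sensor=S3, Reading ∈ {warn, alarm}) = 0.046 + 0.083 = 0.129.
P(Sensor=S3 | Reading ∈ {warn, alarm}) = 0.129/0.294 = 0.439.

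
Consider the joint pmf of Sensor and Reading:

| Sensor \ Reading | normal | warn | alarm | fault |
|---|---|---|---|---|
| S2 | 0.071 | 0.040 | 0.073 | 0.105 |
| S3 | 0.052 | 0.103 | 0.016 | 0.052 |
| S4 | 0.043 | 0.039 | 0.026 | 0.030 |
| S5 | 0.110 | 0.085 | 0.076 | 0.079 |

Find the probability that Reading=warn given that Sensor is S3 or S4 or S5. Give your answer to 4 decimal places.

P(Sensor=S3) = 0.052 + 0.103 + 0.016 + 0.052 = 0.223.
P(Sensor=S4) = 0.043 + 0.039 + 0.026 + 0.030 = 0.138.
P(Sensor=S5) = 0.110 + 0.085 + 0.076 + 0.079 = 0.350.
P(Sensor ∈ {S3, S4, S5}) = 0.223 + 0.138 + 0.350 = 0.711; P(Reading=warn, Sensor ∈ {S3, S4, S5}) = 0.103 + 0.039 + 0.085 = 0.227.
P(Reading=warn | Sensor ∈ {S3, S4, S5}) = 0.227/0.711 = 0.3193.

0.3193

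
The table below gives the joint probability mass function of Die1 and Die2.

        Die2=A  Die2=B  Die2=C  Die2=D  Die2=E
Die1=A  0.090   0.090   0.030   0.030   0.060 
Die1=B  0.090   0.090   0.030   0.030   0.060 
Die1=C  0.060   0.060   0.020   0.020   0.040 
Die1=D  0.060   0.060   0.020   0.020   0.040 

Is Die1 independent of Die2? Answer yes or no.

Every cell satisfies P(Die1,Die2) = P(Die1)·P(Die2). For instance P(Die1=A) = 0.300, P(Die2=B) = 0.300, and 0.300×0.300 = 0.090 matches the joint entry. So Die1 and Die2 are independent.

yes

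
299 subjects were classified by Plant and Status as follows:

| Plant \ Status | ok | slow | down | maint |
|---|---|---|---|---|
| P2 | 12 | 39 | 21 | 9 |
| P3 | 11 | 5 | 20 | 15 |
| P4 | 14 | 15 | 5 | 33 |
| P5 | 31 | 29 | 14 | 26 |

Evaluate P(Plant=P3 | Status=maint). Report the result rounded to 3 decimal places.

0.181

Total with Status=maint: 9 + 15 + 33 + 26 = 83.
P(Plant=P3 | Status=maint) = 15/83 = 0.181.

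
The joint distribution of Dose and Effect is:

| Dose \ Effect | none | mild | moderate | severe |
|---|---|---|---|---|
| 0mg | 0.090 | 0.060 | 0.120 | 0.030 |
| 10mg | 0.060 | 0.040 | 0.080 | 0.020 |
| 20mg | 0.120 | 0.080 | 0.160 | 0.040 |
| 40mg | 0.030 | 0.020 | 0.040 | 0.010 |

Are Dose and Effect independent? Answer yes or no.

yes

Every cell satisfies P(Dose,Effect) = P(Dose)·P(Effect). For instance P(Dose=10mg) = 0.200, P(Effect=moderate) = 0.400, and 0.200×0.400 = 0.080 matches the joint entry. So Dose and Effect are independent.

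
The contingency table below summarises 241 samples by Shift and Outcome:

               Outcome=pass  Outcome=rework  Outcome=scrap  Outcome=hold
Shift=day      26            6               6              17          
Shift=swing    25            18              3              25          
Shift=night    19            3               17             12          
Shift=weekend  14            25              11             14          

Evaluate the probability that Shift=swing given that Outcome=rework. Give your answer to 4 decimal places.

0.3462

Total with Outcome=rework: 6 + 18 + 3 + 25 = 52.
P(Shift=swing | Outcome=rework) = 18/52 = 0.3462.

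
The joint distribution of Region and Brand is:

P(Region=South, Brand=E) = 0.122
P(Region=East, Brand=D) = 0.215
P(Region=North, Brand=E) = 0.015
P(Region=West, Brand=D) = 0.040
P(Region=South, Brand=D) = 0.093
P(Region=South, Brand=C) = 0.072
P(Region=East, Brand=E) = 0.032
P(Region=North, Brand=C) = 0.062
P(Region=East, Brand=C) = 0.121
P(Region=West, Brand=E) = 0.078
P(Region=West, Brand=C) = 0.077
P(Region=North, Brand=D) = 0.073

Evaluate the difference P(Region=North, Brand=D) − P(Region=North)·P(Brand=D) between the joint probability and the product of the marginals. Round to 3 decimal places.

P(Region=North) = 0.062 + 0.073 + 0.015 = 0.150.
P(Brand=D) = 0.073 + 0.093 + 0.215 + 0.040 = 0.421.
P(Region=North, Brand=D) − P(Region=North)P(Brand=D) = 0.073 − 0.150×0.421 = 0.010.

0.010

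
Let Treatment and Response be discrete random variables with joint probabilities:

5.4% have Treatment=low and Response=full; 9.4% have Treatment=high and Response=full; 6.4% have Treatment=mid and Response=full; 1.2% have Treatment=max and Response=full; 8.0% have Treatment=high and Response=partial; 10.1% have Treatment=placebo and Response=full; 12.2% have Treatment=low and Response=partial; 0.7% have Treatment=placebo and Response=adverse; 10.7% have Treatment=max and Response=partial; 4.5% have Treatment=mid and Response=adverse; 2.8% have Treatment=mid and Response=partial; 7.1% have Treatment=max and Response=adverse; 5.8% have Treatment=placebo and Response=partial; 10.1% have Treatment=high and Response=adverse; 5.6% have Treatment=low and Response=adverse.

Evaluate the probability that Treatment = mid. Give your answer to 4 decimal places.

0.1370

P(Treatment=mid) = 0.028 + 0.064 + 0.045 = 0.137.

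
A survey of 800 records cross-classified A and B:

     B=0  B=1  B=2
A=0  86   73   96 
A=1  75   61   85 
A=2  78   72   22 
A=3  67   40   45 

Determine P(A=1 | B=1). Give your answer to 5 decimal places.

Total with B=1: 73 + 61 + 72 + 40 = 246.
P(A=1 | B=1) = 61/246 = 0.24797.

0.24797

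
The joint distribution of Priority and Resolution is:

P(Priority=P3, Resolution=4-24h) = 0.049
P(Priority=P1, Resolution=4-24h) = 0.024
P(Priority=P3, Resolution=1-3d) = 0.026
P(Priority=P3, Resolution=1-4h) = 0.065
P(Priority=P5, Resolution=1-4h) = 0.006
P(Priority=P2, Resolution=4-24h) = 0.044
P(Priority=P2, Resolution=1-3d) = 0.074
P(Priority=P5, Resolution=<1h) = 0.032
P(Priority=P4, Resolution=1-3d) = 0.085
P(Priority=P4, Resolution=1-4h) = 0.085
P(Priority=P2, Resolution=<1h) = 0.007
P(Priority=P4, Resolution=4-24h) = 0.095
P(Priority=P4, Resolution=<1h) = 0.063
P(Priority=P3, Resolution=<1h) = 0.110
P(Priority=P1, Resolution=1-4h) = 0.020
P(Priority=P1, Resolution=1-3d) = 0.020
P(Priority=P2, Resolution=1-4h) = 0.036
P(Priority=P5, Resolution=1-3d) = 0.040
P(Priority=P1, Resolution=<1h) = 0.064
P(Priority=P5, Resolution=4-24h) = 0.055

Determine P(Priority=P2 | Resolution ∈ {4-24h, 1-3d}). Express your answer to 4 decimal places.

P(Resolution=4-24h) = 0.024 + 0.044 + 0.049 + 0.095 + 0.055 = 0.267.
P(Resolution=1-3d) = 0.020 + 0.074 + 0.026 + 0.085 + 0.040 = 0.245.
P(Resolution ∈ {4-24h, 1-3d}) = 0.267 + 0.245 = 0.512; P(Priority=P2, Resolution ∈ {4-24h, 1-3d}) = 0.044 + 0.074 = 0.118.
P(Priority=P2 | Resolution ∈ {4-24h, 1-3d}) = 0.118/0.512 = 0.2305.

0.2305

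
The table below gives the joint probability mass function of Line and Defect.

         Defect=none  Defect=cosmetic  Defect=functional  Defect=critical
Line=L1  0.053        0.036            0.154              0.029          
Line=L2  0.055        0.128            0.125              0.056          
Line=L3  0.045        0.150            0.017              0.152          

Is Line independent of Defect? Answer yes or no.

P(Line=L3) = 0.364 and P(Defect=functional) = 0.296, so their product is 0.10774, but P(Line=L3, Defect=functional) = 0.017. Since these differ, Line and Defect are not independent.

no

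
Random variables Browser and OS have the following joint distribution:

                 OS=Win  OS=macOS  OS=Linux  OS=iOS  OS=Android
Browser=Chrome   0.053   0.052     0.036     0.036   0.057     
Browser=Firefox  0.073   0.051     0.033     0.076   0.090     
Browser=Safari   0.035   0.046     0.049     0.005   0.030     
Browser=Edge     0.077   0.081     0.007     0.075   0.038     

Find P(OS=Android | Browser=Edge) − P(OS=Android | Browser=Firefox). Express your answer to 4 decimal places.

P(Browser=Edge) = 0.077 + 0.081 + 0.007 + 0.075 + 0.038 = 0.278; P(OS=Android | Browser=Edge) = 0.038/0.278 = 0.13669.
P(Browser=Firefox) = 0.073 + 0.051 + 0.033 + 0.076 + 0.090 = 0.323; P(OS=Android | Browser=Firefox) = 0.090/0.323 = 0.27864.
Difference = -0.1419.

-0.1419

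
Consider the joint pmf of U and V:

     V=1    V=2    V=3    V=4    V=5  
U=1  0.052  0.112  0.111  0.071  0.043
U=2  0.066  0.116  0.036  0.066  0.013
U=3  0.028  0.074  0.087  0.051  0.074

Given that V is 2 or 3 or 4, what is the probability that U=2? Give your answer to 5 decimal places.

0.30110

P(V=2) = 0.112 + 0.116 + 0.074 = 0.302.
P(V=3) = 0.111 + 0.036 + 0.087 = 0.234.
P(V=4) = 0.071 + 0.066 + 0.051 = 0.188.
P(V ∈ {2, 3, 4}) = 0.302 + 0.234 + 0.188 = 0.724; P(U=2, V ∈ {2, 3, 4}) = 0.116 + 0.036 + 0.066 = 0.218.
P(U=2 | V ∈ {2, 3, 4}) = 0.218/0.724 = 0.30110.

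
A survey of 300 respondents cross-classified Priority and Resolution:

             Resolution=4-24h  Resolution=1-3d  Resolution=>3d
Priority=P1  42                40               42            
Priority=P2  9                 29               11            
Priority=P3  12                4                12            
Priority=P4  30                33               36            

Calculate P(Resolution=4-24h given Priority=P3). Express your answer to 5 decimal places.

0.42857

Total with Priority=P3: 12 + 4 + 12 = 28.
P(Resolution=4-24h | Priority=P3) = 12/28 = 0.42857.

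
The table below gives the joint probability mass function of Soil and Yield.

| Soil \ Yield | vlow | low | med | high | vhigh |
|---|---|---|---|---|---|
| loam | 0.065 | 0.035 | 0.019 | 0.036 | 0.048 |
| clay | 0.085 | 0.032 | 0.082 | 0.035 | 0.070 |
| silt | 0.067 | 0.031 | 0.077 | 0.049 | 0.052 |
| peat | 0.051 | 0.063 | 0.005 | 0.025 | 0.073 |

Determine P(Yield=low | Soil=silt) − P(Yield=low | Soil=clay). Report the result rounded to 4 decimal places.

P(Soil=silt) = 0.067 + 0.031 + 0.077 + 0.049 + 0.052 = 0.276; P(Yield=low | Soil=silt) = 0.031/0.276 = 0.11232.
P(Soil=clay) = 0.085 + 0.032 + 0.082 + 0.035 + 0.070 = 0.304; P(Yield=low | Soil=clay) = 0.032/0.304 = 0.10526.
Difference = 0.0071.

0.0071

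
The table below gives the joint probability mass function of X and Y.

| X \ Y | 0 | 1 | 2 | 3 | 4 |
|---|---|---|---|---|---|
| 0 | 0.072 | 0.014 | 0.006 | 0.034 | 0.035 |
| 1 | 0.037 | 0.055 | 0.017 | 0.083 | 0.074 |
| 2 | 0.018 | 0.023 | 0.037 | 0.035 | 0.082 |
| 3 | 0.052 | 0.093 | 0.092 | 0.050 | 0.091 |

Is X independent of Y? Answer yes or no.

P(X=0) = 0.161 and P(Y=0) = 0.179, so their product is 0.02882, but P(X=0, Y=0) = 0.072. Since these differ, X and Y are not independent.

no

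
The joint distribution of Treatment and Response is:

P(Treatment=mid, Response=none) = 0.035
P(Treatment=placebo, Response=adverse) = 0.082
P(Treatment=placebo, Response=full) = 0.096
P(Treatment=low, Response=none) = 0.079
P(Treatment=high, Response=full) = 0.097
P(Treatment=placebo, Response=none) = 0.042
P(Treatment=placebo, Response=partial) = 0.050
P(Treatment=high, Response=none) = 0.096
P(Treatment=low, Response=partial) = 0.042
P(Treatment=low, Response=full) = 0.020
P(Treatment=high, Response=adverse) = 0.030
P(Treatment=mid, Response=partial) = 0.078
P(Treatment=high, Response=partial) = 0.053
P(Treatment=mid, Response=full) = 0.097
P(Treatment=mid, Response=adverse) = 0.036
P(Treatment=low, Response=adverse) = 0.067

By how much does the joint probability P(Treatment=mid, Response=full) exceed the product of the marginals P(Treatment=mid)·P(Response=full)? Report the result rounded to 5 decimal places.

P(Treatment=mid) = 0.035 + 0.078 + 0.097 + 0.036 = 0.246.
P(Response=full) = 0.096 + 0.020 + 0.097 + 0.097 = 0.310.
P(Treatment=mid, Response=full) − P(Treatment=mid)P(Response=full) = 0.097 − 0.246×0.310 = 0.02074.

0.02074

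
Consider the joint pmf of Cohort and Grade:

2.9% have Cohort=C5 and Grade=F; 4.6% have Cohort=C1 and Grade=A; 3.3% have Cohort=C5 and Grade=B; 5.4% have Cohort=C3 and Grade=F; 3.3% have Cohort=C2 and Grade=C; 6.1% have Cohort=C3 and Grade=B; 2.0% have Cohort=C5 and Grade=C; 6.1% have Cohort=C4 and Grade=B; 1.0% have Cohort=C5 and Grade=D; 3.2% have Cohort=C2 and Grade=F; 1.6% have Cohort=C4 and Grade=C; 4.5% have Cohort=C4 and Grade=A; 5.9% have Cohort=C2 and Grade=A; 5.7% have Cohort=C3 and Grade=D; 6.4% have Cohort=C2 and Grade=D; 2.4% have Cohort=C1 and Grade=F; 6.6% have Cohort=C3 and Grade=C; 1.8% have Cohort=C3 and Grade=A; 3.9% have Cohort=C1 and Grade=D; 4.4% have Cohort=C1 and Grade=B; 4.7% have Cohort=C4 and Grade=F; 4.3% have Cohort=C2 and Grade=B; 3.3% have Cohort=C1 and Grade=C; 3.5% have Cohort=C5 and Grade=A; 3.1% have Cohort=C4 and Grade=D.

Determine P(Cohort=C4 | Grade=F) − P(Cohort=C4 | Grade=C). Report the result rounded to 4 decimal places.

0.1575

P(Grade=F) = 0.024 + 0.032 + 0.054 + 0.047 + 0.029 = 0.186; P(Cohort=C4 | Grade=F) = 0.047/0.186 = 0.25269.
P(Grade=C) = 0.033 + 0.033 + 0.066 + 0.016 + 0.020 = 0.168; P(Cohort=C4 | Grade=C) = 0.016/0.168 = 0.09524.
Difference = 0.1575.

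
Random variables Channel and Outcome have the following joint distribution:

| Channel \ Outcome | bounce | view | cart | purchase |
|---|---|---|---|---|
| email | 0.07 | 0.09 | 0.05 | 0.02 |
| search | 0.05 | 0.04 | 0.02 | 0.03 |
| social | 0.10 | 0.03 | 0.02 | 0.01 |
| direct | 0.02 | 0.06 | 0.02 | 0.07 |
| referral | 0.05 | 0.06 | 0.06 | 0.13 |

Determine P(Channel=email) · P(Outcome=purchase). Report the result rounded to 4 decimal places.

P(Channel=email) = 0.07 + 0.09 + 0.05 + 0.02 = 0.23.
P(Outcome=purchase) = 0.02 + 0.03 + 0.01 + 0.07 + 0.13 = 0.26.
Product: 0.23 × 0.26 = 0.0598.

0.0598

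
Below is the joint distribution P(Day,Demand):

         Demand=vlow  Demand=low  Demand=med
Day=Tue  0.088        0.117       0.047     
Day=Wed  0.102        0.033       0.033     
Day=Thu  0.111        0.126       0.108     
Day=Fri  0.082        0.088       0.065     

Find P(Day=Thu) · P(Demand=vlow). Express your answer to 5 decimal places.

P(Day=Thu) = 0.111 + 0.126 + 0.108 = 0.345.
P(Demand=vlow) = 0.088 + 0.102 + 0.111 + 0.082 = 0.383.
Product: 0.345 × 0.383 = 0.13214.

0.13214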